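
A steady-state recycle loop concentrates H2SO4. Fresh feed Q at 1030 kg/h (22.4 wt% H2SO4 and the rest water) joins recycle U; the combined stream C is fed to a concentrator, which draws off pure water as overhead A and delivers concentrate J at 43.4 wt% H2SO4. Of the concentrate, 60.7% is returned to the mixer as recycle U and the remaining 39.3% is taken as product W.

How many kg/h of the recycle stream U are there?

821.1 kg/h

Overall H2SO4 balance (none leaves overhead): H2SO4 in fresh feed = H2SO4 in product, i.e. 1030×0.224 = (1−0.607)·J·0.434.
J = 230.72/(0.434×0.393) = 1352.7 kg/h.
Recycle U = 0.607×1352.7 = 821.09 kg/h.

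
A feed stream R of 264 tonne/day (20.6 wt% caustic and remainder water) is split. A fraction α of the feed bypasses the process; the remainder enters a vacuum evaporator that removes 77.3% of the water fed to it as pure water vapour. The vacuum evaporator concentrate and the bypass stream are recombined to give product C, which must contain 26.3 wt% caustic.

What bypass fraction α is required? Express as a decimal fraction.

0.647

All 264×0.206 = 54.384 tonne/day of caustic reaches C, so C = 54.384/0.263 = 206.78 tonne/day and vapour = 57.217 tonne/day.
The evaporator receives (1−α)·264 of feed at 0.794 water and removes 0.773 of that water:
0.773×0.794×(1−α)×264 = 57.217
(1−α) = 57.217/162.03 = 0.3531;  α = 0.6469.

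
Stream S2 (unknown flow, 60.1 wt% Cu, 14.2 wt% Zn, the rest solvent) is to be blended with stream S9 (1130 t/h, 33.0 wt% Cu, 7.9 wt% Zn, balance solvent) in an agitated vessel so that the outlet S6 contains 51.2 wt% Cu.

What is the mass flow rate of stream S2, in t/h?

2311 t/h

Let S2 be the unknown flow. Total out = 1130 + S2.
Cu balance: 372.9 + 0.601·S2 = 0.512·(1130 + S2)
(0.601 − 0.512)·S2 = 0.512×1130 − 372.9 = 205.66
S2 = 205.66 / 0.089 = 2310.8 t/h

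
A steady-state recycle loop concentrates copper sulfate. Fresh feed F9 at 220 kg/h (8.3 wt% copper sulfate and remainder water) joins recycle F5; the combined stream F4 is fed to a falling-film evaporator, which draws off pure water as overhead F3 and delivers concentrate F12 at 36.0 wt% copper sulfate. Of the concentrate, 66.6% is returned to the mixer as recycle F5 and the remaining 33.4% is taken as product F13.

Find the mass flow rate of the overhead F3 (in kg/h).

169.3 kg/h

Overall copper sulfate balance (none leaves overhead): copper sulfate in fresh feed = copper sulfate in product, i.e. 220×0.083 = (1−0.666)·F12·0.360.
F12 = 18.26/(0.360×0.334) = 151.86 kg/h.
Recycle F5 = 0.666×151.86 = 101.14 kg/h.
Combined feed F4 = 220 + 101.14 = 321.14 kg/h.
Overhead F3 = F4 − F12 = 321.14 − 151.86 = 169.28 kg/h.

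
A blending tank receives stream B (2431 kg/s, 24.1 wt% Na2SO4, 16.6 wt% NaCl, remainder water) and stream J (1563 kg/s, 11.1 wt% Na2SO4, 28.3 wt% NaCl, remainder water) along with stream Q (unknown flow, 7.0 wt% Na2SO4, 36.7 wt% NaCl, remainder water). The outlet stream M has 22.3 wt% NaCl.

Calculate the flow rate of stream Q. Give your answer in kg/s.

311 kg/s

Let Q be the unknown flow. Total out = 3994 + Q.
NaCl balance: 845.88 + 0.367·Q = 0.223·(3994 + Q)
(0.367 − 0.223)·Q = 0.223×3994 − 845.88 = 44.787
Q = 44.787 / 0.144 = 311.02 kg/s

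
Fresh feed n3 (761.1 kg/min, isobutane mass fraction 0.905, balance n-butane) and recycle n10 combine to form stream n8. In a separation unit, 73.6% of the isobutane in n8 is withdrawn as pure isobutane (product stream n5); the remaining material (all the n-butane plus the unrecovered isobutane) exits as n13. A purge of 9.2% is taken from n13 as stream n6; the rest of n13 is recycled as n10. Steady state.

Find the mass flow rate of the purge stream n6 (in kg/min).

n-butane enters only via n3 and leaves only via the purge: 761.1×0.095 = 0.092×(n-butane in n13), and the separation unit passes all n-butane, so n-butane in n8 = n-butane in n13 = 785.92 kg/min.
isobutane in n8: m_A = 761.1×0.905 + (1−0.092)·(1−0.736)·m_A, so m_A = 688.8/0.7603 = 905.97 kg/min.
n13 = (1−0.736)×905.97 + 785.92 = 1025.1 kg/min.
Purge n6 = 0.092×1025.1 = 94.309 kg/min.

94.31 kg/min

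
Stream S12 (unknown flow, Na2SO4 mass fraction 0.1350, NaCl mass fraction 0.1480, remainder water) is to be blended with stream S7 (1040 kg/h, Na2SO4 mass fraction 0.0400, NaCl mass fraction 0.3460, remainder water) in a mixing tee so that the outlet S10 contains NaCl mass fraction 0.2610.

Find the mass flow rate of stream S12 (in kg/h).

782.3 kg/h

Let S12 be the unknown flow. Total out = 1040 + S12.
NaCl balance: 359.84 + 0.148·S12 = 0.261·(1040 + S12)
(0.148 − 0.261)·S12 = 0.261×1040 − 359.84 = -88.4
S12 = -88.4 / -0.113 = 782.3 kg/h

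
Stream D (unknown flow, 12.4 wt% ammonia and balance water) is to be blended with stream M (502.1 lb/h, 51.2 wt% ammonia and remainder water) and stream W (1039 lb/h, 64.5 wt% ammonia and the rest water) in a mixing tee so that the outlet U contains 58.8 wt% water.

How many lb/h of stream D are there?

Let D be the unknown flow. Total out = 1541.1 + D.
water balance: 613.87 + 0.876·D = 0.588·(1541.1 + D)
(0.876 − 0.588)·D = 0.588×1541.1 − 613.87 = 292.3
D = 292.3 / 0.288 = 1014.9 lb/h

1015 lb/h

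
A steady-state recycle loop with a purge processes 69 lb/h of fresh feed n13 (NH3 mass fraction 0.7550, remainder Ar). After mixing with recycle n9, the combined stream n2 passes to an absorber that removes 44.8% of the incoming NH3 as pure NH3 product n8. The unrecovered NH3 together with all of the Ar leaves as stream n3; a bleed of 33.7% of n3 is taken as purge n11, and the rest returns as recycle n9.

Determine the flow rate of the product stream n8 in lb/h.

36.81 lb/h

NH3 in n2: m_A = 69×0.755 + (1−0.337)·(1−0.448)·m_A, so m_A = 52.095/0.6340 = 82.166 lb/h.
Product n8 = 0.448×82.166 = 36.81 lb/h.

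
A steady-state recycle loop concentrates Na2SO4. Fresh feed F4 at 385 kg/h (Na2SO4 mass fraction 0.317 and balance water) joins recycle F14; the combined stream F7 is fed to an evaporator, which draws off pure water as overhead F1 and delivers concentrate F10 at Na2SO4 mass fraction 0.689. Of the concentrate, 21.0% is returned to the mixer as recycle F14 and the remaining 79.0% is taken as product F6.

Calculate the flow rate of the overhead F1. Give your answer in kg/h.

Overall Na2SO4 balance (none leaves overhead): Na2SO4 in fresh feed = Na2SO4 in product, i.e. 385×0.317 = (1−0.210)·F10·0.689.
F10 = 122.05/(0.689×0.790) = 224.22 kg/h.
Recycle F14 = 0.210×224.22 = 47.086 kg/h.
Combined feed F7 = 385 + 47.086 = 432.09 kg/h.
Overhead F1 = F7 − F10 = 432.09 − 224.22 = 207.87 kg/h.

207.9 kg/h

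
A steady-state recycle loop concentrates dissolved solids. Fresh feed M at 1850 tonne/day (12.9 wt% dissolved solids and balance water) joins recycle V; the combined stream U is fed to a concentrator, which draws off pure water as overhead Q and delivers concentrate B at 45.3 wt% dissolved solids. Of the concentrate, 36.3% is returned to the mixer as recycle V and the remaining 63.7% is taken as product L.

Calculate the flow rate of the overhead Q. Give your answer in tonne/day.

Overall dissolved solids balance (none leaves overhead): dissolved solids in fresh feed = dissolved solids in product, i.e. 1850×0.129 = (1−0.363)·B·0.453.
B = 238.65/(0.453×0.637) = 827.03 tonne/day.
Recycle V = 0.363×827.03 = 300.21 tonne/day.
Combined feed U = 1850 + 300.21 = 2150.2 tonne/day.
Overhead Q = U − B = 2150.2 − 827.03 = 1323.2 tonne/day.

1323 tonne/day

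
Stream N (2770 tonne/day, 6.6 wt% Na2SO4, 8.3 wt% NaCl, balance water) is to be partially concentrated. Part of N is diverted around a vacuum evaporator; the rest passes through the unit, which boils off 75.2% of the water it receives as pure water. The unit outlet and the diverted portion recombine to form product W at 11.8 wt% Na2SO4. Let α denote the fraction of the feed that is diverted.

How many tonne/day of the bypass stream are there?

All 2770×0.066 = 182.82 tonne/day of Na2SO4 reaches W, so W = 182.82/0.118 = 1549.3 tonne/day and vapour = 1220.7 tonne/day.
The evaporator receives (1−α)·2770 of feed at 0.851 water and removes 0.752 of that water:
0.752×0.851×(1−α)×2770 = 1220.7
(1−α) = 1220.7/1772.7 = 0.6886;  α = 0.3114.
Bypass flow = 0.3114×2770 = 862.55 tonne/day.

862.5 tonne/day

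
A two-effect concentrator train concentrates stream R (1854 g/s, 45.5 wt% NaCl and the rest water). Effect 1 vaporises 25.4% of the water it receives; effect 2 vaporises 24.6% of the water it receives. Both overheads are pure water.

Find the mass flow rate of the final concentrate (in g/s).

water in feed = 1854×0.545 = 1010.4 g/s.
After stage 1: water left = (1−0.254)×1010.4 = 753.78; stream total = 1597.4 g/s.
After stage 2: water left = (1−0.246)×753.78 = 568.35; final concentrate = 1411.9 g/s.

1412 g/s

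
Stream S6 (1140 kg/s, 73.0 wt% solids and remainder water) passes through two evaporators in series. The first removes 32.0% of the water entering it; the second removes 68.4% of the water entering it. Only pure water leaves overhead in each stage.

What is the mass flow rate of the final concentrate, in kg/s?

898.3 kg/s

water in feed = 1140×0.270 = 307.8 kg/s.
After stage 1: water left = (1−0.320)×307.8 = 209.3; stream total = 1041.5 kg/s.
After stage 2: water left = (1−0.684)×209.3 = 66.14; final concentrate = 898.34 kg/s.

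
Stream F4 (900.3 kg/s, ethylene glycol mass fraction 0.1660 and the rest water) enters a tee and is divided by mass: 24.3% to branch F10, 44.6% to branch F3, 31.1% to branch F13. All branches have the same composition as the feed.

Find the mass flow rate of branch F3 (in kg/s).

Branch F3 flow = 0.446×900.3 = 401.53 kg/s.

401.5 kg/s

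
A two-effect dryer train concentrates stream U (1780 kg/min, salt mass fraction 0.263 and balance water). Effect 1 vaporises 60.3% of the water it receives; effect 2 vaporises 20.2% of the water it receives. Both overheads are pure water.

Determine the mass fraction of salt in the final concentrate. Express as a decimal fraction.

0.530

water in feed = 1780×0.737 = 1311.9 kg/min.
After stage 1: water left = (1−0.603)×1311.9 = 520.81; stream total = 988.95 kg/min.
After stage 2: water left = (1−0.202)×520.81 = 415.61; final concentrate = 883.75 kg/min.
salt fraction = 468.14/883.75 = 0.530.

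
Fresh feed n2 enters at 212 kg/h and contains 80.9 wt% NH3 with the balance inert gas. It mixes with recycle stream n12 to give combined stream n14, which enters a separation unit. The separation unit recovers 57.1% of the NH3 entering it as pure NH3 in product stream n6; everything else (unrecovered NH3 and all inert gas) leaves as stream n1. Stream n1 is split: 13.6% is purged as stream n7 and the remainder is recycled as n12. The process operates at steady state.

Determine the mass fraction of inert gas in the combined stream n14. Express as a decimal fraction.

0.522

inert gas enters only via n2 and leaves only via the purge: 212×0.191 = 0.136×(inert gas in n1), and the separation unit passes all inert gas, so inert gas in n14 = inert gas in n1 = 297.74 kg/h.
NH3 in n14: m_A = 212×0.809 + (1−0.136)·(1−0.571)·m_A, so m_A = 171.51/0.6293 = 272.52 kg/h.
n14 = 272.52 + 297.74 = 570.25 kg/h.
inert gas fraction in n14 = 297.74/570.25 = 0.522.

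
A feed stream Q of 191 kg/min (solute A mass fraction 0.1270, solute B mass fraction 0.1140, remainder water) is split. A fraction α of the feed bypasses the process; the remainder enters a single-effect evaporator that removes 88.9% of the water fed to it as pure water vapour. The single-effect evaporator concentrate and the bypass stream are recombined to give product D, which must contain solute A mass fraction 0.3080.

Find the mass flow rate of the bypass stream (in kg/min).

24.65 kg/min

All 191×0.127 = 24.257 kg/min of solute A reaches D, so D = 24.257/0.308 = 78.756 kg/min and vapour = 112.24 kg/min.
The evaporator receives (1−α)·191 of feed at 0.759 water and removes 0.889 of that water:
0.889×0.759×(1−α)×191 = 112.24
(1−α) = 112.24/128.88 = 0.8709;  α = 0.1291.
Bypass flow = 0.1291×191 = 24.652 kg/min.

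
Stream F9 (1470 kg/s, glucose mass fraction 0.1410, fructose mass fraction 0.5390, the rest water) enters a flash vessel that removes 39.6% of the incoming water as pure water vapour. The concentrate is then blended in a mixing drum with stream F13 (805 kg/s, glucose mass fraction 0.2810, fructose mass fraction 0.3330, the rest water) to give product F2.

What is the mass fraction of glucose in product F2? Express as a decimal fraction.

0.2075

Vapour removed = 0.396×0.320×1470 = 186.28 kg/s; concentrate = 1283.7 kg/s.
glucose reaching the mixer = 207.27 (from concentrate) + 805×0.281 = 433.48 kg/s.
Product flow = 1283.7 + 805 = 2088.7 kg/s; glucose fraction = 0.2075.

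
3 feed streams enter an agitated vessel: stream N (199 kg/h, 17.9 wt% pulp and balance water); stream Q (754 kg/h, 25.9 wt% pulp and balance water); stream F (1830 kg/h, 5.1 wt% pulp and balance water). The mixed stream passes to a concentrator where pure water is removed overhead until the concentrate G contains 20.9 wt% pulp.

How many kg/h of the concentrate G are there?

1551 kg/h

pulp entering = 199×0.179 + 754×0.259 + 1830×0.051 = 324.24 kg/h.
All pulp reports to G, so G = 324.24/0.209 = 1551.4 kg/h.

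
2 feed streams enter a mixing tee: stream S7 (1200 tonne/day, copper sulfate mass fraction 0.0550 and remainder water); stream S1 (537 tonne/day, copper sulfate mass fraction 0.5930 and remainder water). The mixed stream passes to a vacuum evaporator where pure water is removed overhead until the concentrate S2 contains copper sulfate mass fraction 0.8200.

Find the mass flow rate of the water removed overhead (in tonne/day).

1268 tonne/day

copper sulfate entering = 1200×0.055 + 537×0.593 = 384.44 tonne/day.
All copper sulfate reports to S2, so S2 = 384.44/0.820 = 468.83 tonne/day.
Total feed = 1737 tonne/day; overhead = 1737 − 468.83 = 1268.2 tonne/day.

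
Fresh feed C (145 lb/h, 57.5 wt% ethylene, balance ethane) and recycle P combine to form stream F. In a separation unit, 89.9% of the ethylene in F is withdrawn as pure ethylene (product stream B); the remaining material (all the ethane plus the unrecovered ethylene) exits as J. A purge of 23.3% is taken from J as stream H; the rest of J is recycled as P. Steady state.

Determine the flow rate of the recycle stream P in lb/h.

ethane enters only via C and leaves only via the purge: 145×0.425 = 0.233×(ethane in J), and the separation unit passes all ethane, so ethane in F = ethane in J = 264.48 lb/h.
ethylene in F: m_A = 145×0.575 + (1−0.233)·(1−0.899)·m_A, so m_A = 83.375/0.9225 = 90.376 lb/h.
J = (1−0.899)×90.376 + 264.48 = 273.61 lb/h.
Recycle P = (1−0.233)×273.61 = 209.86 lb/h.

209.9 lb/h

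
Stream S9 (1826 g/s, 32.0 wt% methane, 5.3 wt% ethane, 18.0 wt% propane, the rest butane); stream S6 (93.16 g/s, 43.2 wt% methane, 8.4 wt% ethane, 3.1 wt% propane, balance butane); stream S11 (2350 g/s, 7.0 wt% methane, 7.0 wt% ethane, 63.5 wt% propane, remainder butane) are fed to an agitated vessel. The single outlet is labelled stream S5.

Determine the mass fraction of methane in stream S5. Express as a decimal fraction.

0.1848

Total flow out = 1826 + 93.16 + 2350 = 4269.2 g/s.
methane in = 1826×0.320 + 93.16×0.432 + 2350×0.070 = 789.07 g/s.
methane mass fraction in S5 = 789.07/4269.2 = 0.1848.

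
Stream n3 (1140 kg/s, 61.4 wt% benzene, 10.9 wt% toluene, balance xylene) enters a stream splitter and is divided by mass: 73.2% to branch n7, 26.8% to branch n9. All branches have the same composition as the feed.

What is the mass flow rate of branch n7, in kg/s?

834.5 kg/s

Branch n7 flow = 0.732×1140 = 834.48 kg/s.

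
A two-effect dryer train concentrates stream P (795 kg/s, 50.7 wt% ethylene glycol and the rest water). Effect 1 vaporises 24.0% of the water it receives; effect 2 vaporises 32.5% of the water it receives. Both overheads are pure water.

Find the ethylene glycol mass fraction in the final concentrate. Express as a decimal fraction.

0.667

water in feed = 795×0.493 = 391.94 kg/s.
After stage 1: water left = (1−0.240)×391.94 = 297.87; stream total = 700.94 kg/s.
After stage 2: water left = (1−0.325)×297.87 = 201.06; final concentrate = 604.13 kg/s.
ethylene glycol fraction = 403.06/604.13 = 0.667.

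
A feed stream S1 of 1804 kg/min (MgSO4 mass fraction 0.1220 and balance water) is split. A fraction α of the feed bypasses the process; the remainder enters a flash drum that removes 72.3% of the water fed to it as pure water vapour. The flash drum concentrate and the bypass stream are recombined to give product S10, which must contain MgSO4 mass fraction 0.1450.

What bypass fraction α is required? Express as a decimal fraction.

All 1804×0.122 = 220.09 kg/min of MgSO4 reaches S10, so S10 = 220.09/0.145 = 1517.8 kg/min and vapour = 286.15 kg/min.
The evaporator receives (1−α)·1804 of feed at 0.878 water and removes 0.723 of that water:
0.723×0.878×(1−α)×1804 = 286.15
(1−α) = 286.15/1145.2 = 0.2499;  α = 0.7501.

0.750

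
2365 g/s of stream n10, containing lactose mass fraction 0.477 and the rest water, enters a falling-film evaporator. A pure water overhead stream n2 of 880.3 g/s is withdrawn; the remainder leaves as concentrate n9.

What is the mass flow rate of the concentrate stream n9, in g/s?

Concentrate = 2365 − 880.3 = 1484.7 g/s.

1485 g/s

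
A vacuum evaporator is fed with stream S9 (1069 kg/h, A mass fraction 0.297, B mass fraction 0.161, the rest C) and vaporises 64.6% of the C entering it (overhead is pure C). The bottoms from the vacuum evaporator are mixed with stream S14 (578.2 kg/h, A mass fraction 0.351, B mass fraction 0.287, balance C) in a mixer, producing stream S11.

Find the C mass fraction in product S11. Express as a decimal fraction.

Vapour removed = 0.646×0.542×1069 = 374.29 kg/h; concentrate = 694.71 kg/h.
C reaching the mixer = 205.11 (from concentrate) + 578.2×0.362 = 414.42 kg/h.
Product flow = 694.71 + 578.2 = 1272.9 kg/h; C fraction = 0.326.

0.326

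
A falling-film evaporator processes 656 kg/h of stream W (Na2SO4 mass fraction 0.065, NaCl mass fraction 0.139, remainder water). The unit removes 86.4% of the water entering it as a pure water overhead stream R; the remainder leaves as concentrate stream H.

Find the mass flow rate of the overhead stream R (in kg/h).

451.2 kg/h

water entering = 656×0.796 = 522.18 kg/h; overhead removed = 0.864×522.18 = 451.16 kg/h.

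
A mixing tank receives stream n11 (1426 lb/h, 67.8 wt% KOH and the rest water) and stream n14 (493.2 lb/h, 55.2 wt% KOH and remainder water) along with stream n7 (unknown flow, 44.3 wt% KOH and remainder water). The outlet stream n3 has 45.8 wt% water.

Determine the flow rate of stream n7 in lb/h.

Let n7 be the unknown flow. Total out = 1919.2 + n7.
water balance: 680.13 + 0.557·n7 = 0.458·(1919.2 + n7)
(0.557 − 0.458)·n7 = 0.458×1919.2 − 680.13 = 198.87
n7 = 198.87 / 0.099 = 2008.8 lb/h

2009 lb/h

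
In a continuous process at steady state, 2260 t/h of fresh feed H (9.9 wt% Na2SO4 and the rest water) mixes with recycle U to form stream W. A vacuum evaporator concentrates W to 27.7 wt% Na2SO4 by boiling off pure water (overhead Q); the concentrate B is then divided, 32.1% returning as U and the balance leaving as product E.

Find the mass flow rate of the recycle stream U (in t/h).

Overall Na2SO4 balance (none leaves overhead): Na2SO4 in fresh feed = Na2SO4 in product, i.e. 2260×0.099 = (1−0.321)·B·0.277.
B = 223.74/(0.277×0.679) = 1189.6 t/h.
Recycle U = 0.321×1189.6 = 381.86 t/h.

381.9 t/h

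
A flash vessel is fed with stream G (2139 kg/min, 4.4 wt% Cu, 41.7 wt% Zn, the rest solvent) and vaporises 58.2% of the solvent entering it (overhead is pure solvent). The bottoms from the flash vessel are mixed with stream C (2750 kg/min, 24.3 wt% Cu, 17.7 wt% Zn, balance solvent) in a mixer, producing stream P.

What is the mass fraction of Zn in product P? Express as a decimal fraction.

Vapour removed = 0.582×0.539×2139 = 671 kg/min; concentrate = 1468 kg/min.
Zn reaching the mixer = 891.96 (from concentrate) + 2750×0.177 = 1378.7 kg/min.
Product flow = 1468 + 2750 = 4218 kg/min; Zn fraction = 0.327.

0.327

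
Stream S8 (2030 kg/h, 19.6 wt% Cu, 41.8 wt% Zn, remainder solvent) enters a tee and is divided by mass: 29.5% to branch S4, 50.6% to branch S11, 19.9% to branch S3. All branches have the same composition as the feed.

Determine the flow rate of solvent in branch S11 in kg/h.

Branch S11 total = 0.506×2030 = 1027.2 kg/h.
solvent in S11 = 0.386×1027.2 = 396.49 kg/h.

396.5 kg/h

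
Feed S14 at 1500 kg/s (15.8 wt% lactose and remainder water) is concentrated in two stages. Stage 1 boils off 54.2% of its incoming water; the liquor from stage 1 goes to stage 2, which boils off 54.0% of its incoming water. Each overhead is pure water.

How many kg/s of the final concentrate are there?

water in feed = 1500×0.842 = 1263 kg/s.
After stage 1: water left = (1−0.542)×1263 = 578.45; stream total = 815.45 kg/s.
After stage 2: water left = (1−0.540)×578.45 = 266.09; final concentrate = 503.09 kg/s.

503.1 kg/s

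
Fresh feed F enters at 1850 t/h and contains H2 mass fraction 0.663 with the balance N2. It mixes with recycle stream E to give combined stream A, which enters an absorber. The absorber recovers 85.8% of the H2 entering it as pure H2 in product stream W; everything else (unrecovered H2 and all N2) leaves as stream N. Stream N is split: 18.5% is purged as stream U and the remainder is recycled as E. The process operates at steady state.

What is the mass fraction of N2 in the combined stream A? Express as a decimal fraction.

0.708

N2 enters only via F and leaves only via the purge: 1850×0.337 = 0.185×(N2 in N), and the absorber passes all N2, so N2 in A = N2 in N = 3370 t/h.
H2 in A: m_A = 1850×0.663 + (1−0.185)·(1−0.858)·m_A, so m_A = 1226.5/0.8843 = 1387.1 t/h.
A = 1387.1 + 3370 = 4757.1 t/h.
N2 fraction in A = 3370/4757.1 = 0.708.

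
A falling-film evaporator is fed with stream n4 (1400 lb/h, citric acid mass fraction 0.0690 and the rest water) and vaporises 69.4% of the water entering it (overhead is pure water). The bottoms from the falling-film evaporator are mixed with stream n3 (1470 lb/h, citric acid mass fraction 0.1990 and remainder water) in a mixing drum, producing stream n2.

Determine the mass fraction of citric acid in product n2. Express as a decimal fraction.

Vapour removed = 0.694×0.931×1400 = 904.56 lb/h; concentrate = 495.44 lb/h.
citric acid reaching the mixer = 96.6 (from concentrate) + 1470×0.199 = 389.13 lb/h.
Product flow = 495.44 + 1470 = 1965.4 lb/h; citric acid fraction = 0.1980.

0.1980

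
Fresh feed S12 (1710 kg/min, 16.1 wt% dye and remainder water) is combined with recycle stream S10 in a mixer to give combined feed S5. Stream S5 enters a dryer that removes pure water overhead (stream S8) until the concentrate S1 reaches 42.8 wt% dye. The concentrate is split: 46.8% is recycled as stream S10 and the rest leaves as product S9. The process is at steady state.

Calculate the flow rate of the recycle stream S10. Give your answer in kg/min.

Overall dye balance (none leaves overhead): dye in fresh feed = dye in product, i.e. 1710×0.161 = (1−0.468)·S1·0.428.
S1 = 275.31/(0.428×0.532) = 1209.1 kg/min.
Recycle S10 = 0.468×1209.1 = 565.86 kg/min.

565.9 kg/min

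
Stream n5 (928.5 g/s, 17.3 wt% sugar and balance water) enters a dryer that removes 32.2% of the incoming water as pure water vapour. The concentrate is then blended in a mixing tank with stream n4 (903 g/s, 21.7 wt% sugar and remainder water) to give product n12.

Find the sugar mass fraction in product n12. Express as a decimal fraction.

0.2251

Vapour removed = 0.322×0.827×928.5 = 247.25 g/s; concentrate = 681.25 g/s.
sugar reaching the mixer = 160.63 (from concentrate) + 903×0.217 = 356.58 g/s.
Product flow = 681.25 + 903 = 1584.2 g/s; sugar fraction = 0.2251.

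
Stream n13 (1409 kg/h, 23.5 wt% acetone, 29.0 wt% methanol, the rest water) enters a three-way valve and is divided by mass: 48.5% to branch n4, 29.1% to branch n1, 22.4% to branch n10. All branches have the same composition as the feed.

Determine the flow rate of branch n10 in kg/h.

315.6 kg/h

Branch n10 flow = 0.224×1409 = 315.62 kg/h.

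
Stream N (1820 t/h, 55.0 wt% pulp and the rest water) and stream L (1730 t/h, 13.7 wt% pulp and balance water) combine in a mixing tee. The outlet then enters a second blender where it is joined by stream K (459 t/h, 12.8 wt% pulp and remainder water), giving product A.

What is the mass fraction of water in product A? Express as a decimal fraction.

0.6765

Overall, product flow = 4009 t/h.
water in = 1820×0.450 + 1730×0.863 + 459×0.872 = 2712.2 t/h.
water fraction in A = 0.6765.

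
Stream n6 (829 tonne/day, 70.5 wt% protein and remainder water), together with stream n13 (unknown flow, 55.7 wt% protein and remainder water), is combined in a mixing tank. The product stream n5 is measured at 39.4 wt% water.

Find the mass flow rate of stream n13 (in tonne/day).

1675 tonne/day

Let n13 be the unknown flow. Total out = 829 + n13.
water balance: 244.55 + 0.443·n13 = 0.394·(829 + n13)
(0.443 − 0.394)·n13 = 0.394×829 − 244.55 = 82.071
n13 = 82.071 / 0.049 = 1674.9 tonne/day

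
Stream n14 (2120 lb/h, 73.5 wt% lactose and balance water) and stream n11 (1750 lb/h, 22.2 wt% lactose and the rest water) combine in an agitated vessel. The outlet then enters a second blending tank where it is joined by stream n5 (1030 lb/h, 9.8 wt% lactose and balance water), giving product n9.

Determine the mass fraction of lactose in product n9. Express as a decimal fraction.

0.418

Overall, product flow = 4900 lb/h.
lactose in = 2120×0.735 + 1750×0.222 + 1030×0.098 = 2047.6 lb/h.
lactose fraction in n9 = 0.418.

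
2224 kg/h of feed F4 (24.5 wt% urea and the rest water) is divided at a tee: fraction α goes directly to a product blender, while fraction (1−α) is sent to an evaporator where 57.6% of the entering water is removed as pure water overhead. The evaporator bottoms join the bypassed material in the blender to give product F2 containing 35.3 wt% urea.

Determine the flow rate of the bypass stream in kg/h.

659.4 kg/h

All 2224×0.245 = 544.88 kg/h of urea reaches F2, so F2 = 544.88/0.353 = 1543.6 kg/h and vapour = 680.43 kg/h.
The evaporator receives (1−α)·2224 of feed at 0.755 water and removes 0.576 of that water:
0.576×0.755×(1−α)×2224 = 680.43
(1−α) = 680.43/967.17 = 0.7035;  α = 0.2965.
Bypass flow = 0.2965×2224 = 659.36 kg/h.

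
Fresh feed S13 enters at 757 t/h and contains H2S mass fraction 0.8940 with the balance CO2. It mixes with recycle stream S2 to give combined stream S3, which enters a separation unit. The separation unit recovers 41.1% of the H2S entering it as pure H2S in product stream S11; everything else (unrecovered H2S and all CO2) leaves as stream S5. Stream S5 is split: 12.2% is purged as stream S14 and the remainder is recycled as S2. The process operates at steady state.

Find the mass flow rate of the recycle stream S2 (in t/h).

CO2 enters only via S13 and leaves only via the purge: 757×0.106 = 0.122×(CO2 in S5), and the separation unit passes all CO2, so CO2 in S3 = CO2 in S5 = 657.72 t/h.
H2S in S3: m_A = 757×0.894 + (1−0.122)·(1−0.411)·m_A, so m_A = 676.76/0.4829 = 1401.6 t/h.
S5 = (1−0.411)×1401.6 + 657.72 = 1483.2 t/h.
Recycle S2 = (1−0.122)×1483.2 = 1302.3 t/h.

1302 t/h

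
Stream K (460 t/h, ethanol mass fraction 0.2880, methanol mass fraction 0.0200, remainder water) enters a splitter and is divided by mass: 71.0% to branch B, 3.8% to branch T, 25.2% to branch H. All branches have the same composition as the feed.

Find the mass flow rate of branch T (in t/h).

Branch T flow = 0.038×460 = 17.48 t/h.

17.48 t/h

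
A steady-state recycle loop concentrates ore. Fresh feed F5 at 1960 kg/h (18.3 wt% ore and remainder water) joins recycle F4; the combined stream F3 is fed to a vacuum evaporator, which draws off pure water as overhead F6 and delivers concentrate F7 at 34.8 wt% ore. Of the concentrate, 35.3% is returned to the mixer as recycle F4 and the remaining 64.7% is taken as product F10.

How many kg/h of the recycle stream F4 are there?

562.3 kg/h

Overall ore balance (none leaves overhead): ore in fresh feed = ore in product, i.e. 1960×0.183 = (1−0.353)·F7·0.348.
F7 = 358.68/(0.348×0.647) = 1593 kg/h.
Recycle F4 = 0.353×1593 = 562.34 kg/h.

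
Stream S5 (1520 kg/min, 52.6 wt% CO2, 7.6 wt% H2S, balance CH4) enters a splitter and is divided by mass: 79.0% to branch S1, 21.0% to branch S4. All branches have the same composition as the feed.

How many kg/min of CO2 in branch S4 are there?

167.9 kg/min

Branch S4 total = 0.210×1520 = 319.2 kg/min.
CO2 in S4 = 0.526×319.2 = 167.9 kg/min.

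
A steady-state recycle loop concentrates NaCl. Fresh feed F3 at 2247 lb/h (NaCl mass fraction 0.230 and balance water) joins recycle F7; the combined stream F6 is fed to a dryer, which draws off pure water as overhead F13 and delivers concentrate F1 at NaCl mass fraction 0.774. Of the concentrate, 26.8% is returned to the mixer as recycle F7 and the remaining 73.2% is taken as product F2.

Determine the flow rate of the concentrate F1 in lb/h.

912.2 lb/h

Overall NaCl balance (none leaves overhead): NaCl in fresh feed = NaCl in product, i.e. 2247×0.230 = (1−0.268)·F1·0.774.
F1 = 516.81/(0.774×0.732) = 912.18 lb/h.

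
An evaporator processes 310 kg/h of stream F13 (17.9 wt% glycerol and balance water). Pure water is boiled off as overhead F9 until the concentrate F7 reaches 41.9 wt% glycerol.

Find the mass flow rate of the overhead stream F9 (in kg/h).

177.6 kg/h

glycerol is conserved: 310×0.179 = 55.49 kg/h all reports to the concentrate.
Concentrate = 55.49/(target fraction) = 132.43 kg/h.
Overhead = 310 − 132.43 = 177.57 kg/h.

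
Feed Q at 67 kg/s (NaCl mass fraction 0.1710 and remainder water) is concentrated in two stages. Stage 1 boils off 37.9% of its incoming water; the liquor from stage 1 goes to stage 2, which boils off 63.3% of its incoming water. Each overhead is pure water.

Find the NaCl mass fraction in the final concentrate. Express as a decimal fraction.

0.4751

water in feed = 67×0.829 = 55.543 kg/s.
After stage 1: water left = (1−0.379)×55.543 = 34.492; stream total = 45.949 kg/s.
After stage 2: water left = (1−0.633)×34.492 = 12.659; final concentrate = 24.116 kg/s.
NaCl fraction = 11.457/24.116 = 0.4751.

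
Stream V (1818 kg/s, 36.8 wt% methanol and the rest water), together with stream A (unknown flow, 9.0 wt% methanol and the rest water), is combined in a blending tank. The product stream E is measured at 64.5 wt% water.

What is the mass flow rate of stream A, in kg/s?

Let A be the unknown flow. Total out = 1818 + A.
water balance: 1149 + 0.910·A = 0.645·(1818 + A)
(0.910 − 0.645)·A = 0.645×1818 − 1149 = 23.634
A = 23.634 / 0.265 = 89.185 kg/s

89.18 kg/s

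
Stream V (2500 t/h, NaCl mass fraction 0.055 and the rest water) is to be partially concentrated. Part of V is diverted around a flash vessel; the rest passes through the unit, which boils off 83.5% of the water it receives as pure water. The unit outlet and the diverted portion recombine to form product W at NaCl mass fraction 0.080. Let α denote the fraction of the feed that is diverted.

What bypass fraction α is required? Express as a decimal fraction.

All 2500×0.055 = 137.5 t/h of NaCl reaches W, so W = 137.5/0.080 = 1718.8 t/h and vapour = 781.25 t/h.
The evaporator receives (1−α)·2500 of feed at 0.945 water and removes 0.835 of that water:
0.835×0.945×(1−α)×2500 = 781.25
(1−α) = 781.25/1972.7 = 0.3960;  α = 0.6040.

0.604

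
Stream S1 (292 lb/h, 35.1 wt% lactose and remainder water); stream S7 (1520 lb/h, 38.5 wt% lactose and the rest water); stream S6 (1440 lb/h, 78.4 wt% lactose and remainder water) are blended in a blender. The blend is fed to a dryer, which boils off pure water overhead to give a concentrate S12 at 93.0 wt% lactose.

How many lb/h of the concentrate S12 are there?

1953 lb/h

lactose entering = 292×0.351 + 1520×0.385 + 1440×0.784 = 1816.7 lb/h.
All lactose reports to S12, so S12 = 1816.7/0.930 = 1953.4 lb/h.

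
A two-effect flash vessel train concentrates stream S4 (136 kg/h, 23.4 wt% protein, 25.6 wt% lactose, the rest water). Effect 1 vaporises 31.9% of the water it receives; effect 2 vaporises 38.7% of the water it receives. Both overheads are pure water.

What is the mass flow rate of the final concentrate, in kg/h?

water in feed = 136×0.510 = 69.36 kg/h.
After stage 1: water left = (1−0.319)×69.36 = 47.234; stream total = 113.87 kg/h.
After stage 2: water left = (1−0.387)×47.234 = 28.955; final concentrate = 95.595 kg/h.

95.59 kg/h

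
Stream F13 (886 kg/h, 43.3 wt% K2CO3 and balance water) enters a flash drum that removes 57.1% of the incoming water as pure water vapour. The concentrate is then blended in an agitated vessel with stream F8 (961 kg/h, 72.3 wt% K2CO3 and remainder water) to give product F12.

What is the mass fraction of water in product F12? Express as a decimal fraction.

0.309

Vapour removed = 0.571×0.567×886 = 286.85 kg/h; concentrate = 599.15 kg/h.
water reaching the mixer = 215.51 (from concentrate) + 961×0.277 = 481.71 kg/h.
Product flow = 599.15 + 961 = 1560.2 kg/h; water fraction = 0.309.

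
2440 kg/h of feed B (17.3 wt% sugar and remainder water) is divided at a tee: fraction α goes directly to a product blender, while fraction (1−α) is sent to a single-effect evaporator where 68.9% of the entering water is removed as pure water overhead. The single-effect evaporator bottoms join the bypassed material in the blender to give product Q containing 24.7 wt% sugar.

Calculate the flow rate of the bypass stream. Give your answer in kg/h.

All 2440×0.173 = 422.12 kg/h of sugar reaches Q, so Q = 422.12/0.247 = 1709 kg/h and vapour = 731.01 kg/h.
The evaporator receives (1−α)·2440 of feed at 0.827 water and removes 0.689 of that water:
0.689×0.827×(1−α)×2440 = 731.01
(1−α) = 731.01/1390.3 = 0.5258;  α = 0.4742.
Bypass flow = 0.4742×2440 = 1157.1 kg/h.

1157 kg/h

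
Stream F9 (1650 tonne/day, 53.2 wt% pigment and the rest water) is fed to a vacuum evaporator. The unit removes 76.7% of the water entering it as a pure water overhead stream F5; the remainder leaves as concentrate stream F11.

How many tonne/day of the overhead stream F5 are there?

water entering = 1650×0.468 = 772.2 tonne/day; overhead removed = 0.767×772.2 = 592.28 tonne/day.

592.3 tonne/day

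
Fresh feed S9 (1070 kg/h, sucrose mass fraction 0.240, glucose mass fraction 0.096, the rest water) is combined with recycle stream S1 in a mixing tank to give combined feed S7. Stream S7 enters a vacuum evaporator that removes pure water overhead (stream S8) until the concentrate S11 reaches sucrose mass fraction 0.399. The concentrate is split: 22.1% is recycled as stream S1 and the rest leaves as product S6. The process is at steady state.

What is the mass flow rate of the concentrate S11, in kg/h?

826.2 kg/h

Overall sucrose balance (none leaves overhead): sucrose in fresh feed = sucrose in product, i.e. 1070×0.240 = (1−0.221)·S11·0.399.
S11 = 256.8/(0.399×0.779) = 826.2 kg/h.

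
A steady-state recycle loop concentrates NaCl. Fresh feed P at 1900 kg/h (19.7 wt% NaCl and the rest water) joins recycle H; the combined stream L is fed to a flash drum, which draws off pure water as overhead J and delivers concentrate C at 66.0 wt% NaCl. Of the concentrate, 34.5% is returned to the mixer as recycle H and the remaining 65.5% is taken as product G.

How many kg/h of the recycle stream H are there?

Overall NaCl balance (none leaves overhead): NaCl in fresh feed = NaCl in product, i.e. 1900×0.197 = (1−0.345)·C·0.660.
C = 374.3/(0.660×0.655) = 865.83 kg/h.
Recycle H = 0.345×865.83 = 298.71 kg/h.

298.7 kg/h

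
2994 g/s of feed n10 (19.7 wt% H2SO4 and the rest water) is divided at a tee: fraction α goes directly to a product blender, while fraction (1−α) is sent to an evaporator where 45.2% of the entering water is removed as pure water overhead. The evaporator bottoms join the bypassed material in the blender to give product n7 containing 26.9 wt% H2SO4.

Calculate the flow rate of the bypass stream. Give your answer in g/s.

786.1 g/s

All 2994×0.197 = 589.82 g/s of H2SO4 reaches n7, so n7 = 589.82/0.269 = 2192.6 g/s and vapour = 801.37 g/s.
The evaporator receives (1−α)·2994 of feed at 0.803 water and removes 0.452 of that water:
0.452×0.803×(1−α)×2994 = 801.37
(1−α) = 801.37/1086.7 = 0.7374;  α = 0.2626.
Bypass flow = 0.2626×2994 = 786.11 g/s.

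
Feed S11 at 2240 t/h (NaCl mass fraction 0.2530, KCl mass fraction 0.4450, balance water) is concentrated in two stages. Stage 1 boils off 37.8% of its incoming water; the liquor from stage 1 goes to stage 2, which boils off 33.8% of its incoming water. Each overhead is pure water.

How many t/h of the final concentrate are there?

water in feed = 2240×0.302 = 676.48 t/h.
After stage 1: water left = (1−0.378)×676.48 = 420.77; stream total = 1984.3 t/h.
After stage 2: water left = (1−0.338)×420.77 = 278.55; final concentrate = 1842.1 t/h.

1842 t/h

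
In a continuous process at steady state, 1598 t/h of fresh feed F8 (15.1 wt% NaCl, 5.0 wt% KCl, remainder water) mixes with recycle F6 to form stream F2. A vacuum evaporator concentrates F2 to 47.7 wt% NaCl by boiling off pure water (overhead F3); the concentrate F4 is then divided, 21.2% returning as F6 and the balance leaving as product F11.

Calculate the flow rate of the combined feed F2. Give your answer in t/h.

Overall NaCl balance (none leaves overhead): NaCl in fresh feed = NaCl in product, i.e. 1598×0.151 = (1−0.212)·F4·0.477.
F4 = 241.3/(0.477×0.788) = 641.96 t/h.
Recycle F6 = 0.212×641.96 = 136.1 t/h.
Combined feed F2 = 1598 + 136.1 = 1734.1 t/h.

1734 t/h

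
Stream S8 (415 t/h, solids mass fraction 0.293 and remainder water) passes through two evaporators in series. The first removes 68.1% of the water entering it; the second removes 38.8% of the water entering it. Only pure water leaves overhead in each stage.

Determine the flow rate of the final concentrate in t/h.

178.9 t/h

water in feed = 415×0.707 = 293.4 t/h.
After stage 1: water left = (1−0.681)×293.4 = 93.596; stream total = 215.19 t/h.
After stage 2: water left = (1−0.388)×93.596 = 57.281; final concentrate = 178.88 t/h.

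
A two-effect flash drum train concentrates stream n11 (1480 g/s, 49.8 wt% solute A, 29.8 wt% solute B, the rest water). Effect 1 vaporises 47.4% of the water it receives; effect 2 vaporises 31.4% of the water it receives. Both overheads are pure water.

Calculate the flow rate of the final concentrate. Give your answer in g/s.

1287 g/s

water in feed = 1480×0.204 = 301.92 g/s.
After stage 1: water left = (1−0.474)×301.92 = 158.81; stream total = 1336.9 g/s.
After stage 2: water left = (1−0.314)×158.81 = 108.94; final concentrate = 1287 g/s.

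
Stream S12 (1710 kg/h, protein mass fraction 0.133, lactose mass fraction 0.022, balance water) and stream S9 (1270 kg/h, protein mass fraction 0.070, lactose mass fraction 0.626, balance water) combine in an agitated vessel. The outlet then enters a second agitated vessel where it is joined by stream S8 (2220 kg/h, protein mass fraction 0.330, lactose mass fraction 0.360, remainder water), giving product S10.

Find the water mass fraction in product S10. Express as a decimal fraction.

0.484

Overall, product flow = 5200 kg/h.
water in = 1710×0.845 + 1270×0.304 + 2220×0.310 = 2519.2 kg/h.
water fraction in S10 = 0.484.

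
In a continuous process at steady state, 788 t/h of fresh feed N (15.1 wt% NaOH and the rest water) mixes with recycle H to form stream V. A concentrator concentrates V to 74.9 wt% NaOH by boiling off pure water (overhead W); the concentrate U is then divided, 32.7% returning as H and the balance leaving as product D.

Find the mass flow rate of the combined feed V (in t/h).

Overall NaOH balance (none leaves overhead): NaOH in fresh feed = NaOH in product, i.e. 788×0.151 = (1−0.327)·U·0.749.
U = 118.99/(0.749×0.673) = 236.05 t/h.
Recycle H = 0.327×236.05 = 77.189 t/h.
Combined feed V = 788 + 77.189 = 865.19 t/h.

865.2 t/h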